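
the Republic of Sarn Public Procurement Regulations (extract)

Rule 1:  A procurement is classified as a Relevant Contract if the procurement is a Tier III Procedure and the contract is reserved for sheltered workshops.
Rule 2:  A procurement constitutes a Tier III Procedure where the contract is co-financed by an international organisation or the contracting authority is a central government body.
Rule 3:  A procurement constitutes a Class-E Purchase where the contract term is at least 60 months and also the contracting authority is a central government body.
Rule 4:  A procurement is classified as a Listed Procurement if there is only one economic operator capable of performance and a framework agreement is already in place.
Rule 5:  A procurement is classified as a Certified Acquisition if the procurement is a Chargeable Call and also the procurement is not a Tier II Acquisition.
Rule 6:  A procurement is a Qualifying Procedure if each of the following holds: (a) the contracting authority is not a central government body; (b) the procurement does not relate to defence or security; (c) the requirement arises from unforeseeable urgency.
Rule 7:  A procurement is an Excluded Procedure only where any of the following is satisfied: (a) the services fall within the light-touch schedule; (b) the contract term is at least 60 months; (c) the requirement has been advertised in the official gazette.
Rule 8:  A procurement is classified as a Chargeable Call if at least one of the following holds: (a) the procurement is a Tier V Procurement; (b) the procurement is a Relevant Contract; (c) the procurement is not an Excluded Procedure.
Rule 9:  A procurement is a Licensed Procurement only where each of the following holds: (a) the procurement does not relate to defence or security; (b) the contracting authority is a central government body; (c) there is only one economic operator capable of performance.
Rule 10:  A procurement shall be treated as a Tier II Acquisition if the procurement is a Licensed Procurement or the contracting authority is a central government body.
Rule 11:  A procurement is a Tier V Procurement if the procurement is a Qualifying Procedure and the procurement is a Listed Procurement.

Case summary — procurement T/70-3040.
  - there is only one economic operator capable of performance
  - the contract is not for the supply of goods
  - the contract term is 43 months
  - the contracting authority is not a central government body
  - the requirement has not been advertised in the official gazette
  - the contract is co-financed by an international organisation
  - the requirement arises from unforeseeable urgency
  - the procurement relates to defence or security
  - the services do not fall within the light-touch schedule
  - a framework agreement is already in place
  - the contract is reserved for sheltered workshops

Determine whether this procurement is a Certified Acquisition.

rule 6 — Qualifying Procedure: [the contracting authority is not a central government body? yes] AND [the procurement does not relate to defence or security? no] AND [the requirement arises from unforeseeable urgency? yes] → not satisfied.
rule 4 — Listed Procurement: [there is only one economic operator capable of performance? yes] AND [a framework agreement is already in place? yes] → satisfied.
rule 11 — Tier V Procurement: [Qualifying Procedure (rule 6)? no] AND [Listed Procurement (rule 4)? yes] → not satisfied.
rule 2 — Tier III Procedure: [the contract is co-financed by an international organisation? yes] OR [the contracting authority is a central government body? no] → satisfied.
rule 1 — Relevant Contract: [Tier III Procedure (rule 2)? yes] AND [the contract is reserved for sheltered workshops? yes] → satisfied.
rule 7 — Excluded Procedure: [the services fall within the light-touch schedule? no] OR [contract term: 43 months ≥ 60 months? no] OR [the requirement has been advertised in the official gazette? no] → not satisfied.
rule 8 — Chargeable Call: [Tier V Procurement (rule 11)? no] OR [Relevant Contract (rule 1)? yes] OR [not an Excluded Procedure (rule 7)? yes] → satisfied.
rule 9 — Licensed Procurement: [the procurement does not relate to defence or security? no] AND [the contracting authority is a central government body? no] AND [there is only one economic operator capable of performance? yes] → not satisfied.
rule 10 — Tier II Acquisition: [Licensed Procurement (rule 9)? no] OR [the contracting authority is a central government body? no] → not satisfied.
rule 5 — Certified Acquisition: [Chargeable Call (rule 8)? yes] AND [not a Tier II Acquisition (rule 10)? yes] → satisfied.

Yes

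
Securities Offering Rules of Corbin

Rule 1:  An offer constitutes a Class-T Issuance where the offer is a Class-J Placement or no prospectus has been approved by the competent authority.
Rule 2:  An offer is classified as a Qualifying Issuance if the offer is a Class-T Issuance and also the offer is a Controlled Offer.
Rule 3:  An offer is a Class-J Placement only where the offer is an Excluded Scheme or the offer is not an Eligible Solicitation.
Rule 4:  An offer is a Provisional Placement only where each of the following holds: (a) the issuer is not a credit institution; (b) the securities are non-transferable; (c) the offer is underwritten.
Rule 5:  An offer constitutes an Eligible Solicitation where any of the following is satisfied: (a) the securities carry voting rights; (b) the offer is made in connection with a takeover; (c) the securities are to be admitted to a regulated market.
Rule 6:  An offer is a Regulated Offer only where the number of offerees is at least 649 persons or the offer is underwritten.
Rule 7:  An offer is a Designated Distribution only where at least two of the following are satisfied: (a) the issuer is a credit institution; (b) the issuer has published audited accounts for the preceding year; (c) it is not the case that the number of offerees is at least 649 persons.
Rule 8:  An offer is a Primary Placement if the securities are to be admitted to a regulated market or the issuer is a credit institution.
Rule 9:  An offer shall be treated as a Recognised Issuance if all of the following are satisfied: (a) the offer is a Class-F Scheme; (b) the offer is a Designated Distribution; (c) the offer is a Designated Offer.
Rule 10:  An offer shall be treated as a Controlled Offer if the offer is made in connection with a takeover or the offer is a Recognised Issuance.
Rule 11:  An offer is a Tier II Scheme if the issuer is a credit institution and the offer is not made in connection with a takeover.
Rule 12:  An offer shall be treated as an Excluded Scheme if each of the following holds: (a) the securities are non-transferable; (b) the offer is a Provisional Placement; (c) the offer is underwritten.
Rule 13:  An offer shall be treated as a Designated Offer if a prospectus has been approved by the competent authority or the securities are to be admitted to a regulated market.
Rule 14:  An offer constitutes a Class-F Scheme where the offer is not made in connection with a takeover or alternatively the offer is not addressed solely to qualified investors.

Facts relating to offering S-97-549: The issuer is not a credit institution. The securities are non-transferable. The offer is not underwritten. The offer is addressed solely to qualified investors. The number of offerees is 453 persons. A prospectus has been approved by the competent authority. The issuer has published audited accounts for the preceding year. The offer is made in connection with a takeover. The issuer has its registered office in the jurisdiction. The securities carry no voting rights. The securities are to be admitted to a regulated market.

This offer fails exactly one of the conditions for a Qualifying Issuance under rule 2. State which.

rule 4 — Provisional Placement: [the issuer is not a credit institution? yes] AND [the securities are non-transferable? yes] AND [the offer is underwritten? no] → not satisfied.
rule 12 — Excluded Scheme: [the securities are non-transferable? yes] AND [Provisional Placement (rule 4)? no] AND [the offer is underwritten? no] → not satisfied.
rule 5 — Eligible Solicitation: [the securities carry voting rights? no] OR [the offer is made in connection with a takeover? yes] OR [the securities are to be admitted to a regulated market? yes] → satisfied.
rule 3 — Class-J Placement: [Excluded Scheme (rule 12)? no] OR [not an Eligible Solicitation (rule 5)? no] → not satisfied.
rule 1 — Class-T Issuance: [Class-J Placement (rule 3)? no] OR [no prospectus has been approved by the competent authority? no] → not satisfied.
rule 14 — Class-F Scheme: [the offer is not made in connection with a takeover? no] OR [the offer is not addressed solely to qualified investors? no] → not satisfied.
rule 7 — Designated Distribution: the issuer is a credit institution? no; the issuer has published audited accounts for the preceding year? yes; number of offerees: 453 persons ≥ 649 persons? no, so negated condition yes — 2 of 3 hold (need ≥2) → satisfied.
rule 13 — Designated Offer: [a prospectus has been approved by the competent authority? yes] OR [the securities are to be admitted to a regulated market? yes] → satisfied.
rule 9 — Recognised Issuance: [Class-F Scheme (rule 14)? no] AND [Designated Distribution (rule 7)? yes] AND [Designated Offer (rule 13)? yes] → not satisfied.
rule 10 — Controlled Offer: [the offer is made in connection with a takeover? yes] OR [Recognised Issuance (rule 9)? no] → satisfied.
rule 2 — Qualifying Issuance: [Class-T Issuance (rule 1)? no] AND [Controlled Offer (rule 10)? yes] → not satisfied.

Class-T Issuance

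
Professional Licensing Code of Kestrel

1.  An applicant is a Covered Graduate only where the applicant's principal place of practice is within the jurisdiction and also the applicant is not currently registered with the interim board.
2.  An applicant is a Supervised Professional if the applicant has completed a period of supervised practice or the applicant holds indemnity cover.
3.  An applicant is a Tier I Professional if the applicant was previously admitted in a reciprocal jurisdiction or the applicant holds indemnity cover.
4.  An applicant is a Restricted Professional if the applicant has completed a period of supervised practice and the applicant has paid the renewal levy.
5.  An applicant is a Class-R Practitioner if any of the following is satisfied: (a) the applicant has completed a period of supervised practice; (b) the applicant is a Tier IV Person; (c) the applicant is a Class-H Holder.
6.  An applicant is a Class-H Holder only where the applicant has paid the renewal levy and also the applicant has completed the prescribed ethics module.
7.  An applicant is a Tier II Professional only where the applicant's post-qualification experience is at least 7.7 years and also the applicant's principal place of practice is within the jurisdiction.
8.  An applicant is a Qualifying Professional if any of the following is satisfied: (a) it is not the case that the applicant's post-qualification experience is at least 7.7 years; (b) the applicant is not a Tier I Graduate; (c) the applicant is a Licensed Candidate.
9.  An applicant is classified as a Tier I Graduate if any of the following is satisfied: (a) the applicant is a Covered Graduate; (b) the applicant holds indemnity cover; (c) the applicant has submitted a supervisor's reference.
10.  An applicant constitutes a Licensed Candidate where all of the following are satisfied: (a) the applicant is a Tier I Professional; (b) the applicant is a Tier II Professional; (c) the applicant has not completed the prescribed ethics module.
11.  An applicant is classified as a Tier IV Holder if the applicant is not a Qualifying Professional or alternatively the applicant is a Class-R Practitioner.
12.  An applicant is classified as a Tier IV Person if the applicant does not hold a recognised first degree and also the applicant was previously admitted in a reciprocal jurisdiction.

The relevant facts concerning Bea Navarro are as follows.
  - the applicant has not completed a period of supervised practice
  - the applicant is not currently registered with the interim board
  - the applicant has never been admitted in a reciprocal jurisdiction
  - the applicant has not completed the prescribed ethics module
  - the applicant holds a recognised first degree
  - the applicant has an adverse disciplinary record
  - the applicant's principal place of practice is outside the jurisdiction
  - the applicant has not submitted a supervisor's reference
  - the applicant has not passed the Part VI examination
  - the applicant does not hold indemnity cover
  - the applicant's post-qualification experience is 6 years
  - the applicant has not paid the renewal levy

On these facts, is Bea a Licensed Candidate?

Under paragraph 3: the applicant was previously admitted in a reciprocal jurisdiction? no; or the applicant holds indemnity cover? no. So the applicant is not a Tier I Professional.
Under paragraph 7: applicant's post-qualification experience: 6 years ≥ 7.7 years? no; and the applicant's principal place of practice is within the jurisdiction? no. So the applicant is not a Tier II Professional.
Under paragraph 10: Tier I Professional (paragraph 3)? no; and Tier II Professional (paragraph 7)? no; and the applicant has not completed the prescribed ethics module? yes. So the applicant is not a Licensed Candidate.

No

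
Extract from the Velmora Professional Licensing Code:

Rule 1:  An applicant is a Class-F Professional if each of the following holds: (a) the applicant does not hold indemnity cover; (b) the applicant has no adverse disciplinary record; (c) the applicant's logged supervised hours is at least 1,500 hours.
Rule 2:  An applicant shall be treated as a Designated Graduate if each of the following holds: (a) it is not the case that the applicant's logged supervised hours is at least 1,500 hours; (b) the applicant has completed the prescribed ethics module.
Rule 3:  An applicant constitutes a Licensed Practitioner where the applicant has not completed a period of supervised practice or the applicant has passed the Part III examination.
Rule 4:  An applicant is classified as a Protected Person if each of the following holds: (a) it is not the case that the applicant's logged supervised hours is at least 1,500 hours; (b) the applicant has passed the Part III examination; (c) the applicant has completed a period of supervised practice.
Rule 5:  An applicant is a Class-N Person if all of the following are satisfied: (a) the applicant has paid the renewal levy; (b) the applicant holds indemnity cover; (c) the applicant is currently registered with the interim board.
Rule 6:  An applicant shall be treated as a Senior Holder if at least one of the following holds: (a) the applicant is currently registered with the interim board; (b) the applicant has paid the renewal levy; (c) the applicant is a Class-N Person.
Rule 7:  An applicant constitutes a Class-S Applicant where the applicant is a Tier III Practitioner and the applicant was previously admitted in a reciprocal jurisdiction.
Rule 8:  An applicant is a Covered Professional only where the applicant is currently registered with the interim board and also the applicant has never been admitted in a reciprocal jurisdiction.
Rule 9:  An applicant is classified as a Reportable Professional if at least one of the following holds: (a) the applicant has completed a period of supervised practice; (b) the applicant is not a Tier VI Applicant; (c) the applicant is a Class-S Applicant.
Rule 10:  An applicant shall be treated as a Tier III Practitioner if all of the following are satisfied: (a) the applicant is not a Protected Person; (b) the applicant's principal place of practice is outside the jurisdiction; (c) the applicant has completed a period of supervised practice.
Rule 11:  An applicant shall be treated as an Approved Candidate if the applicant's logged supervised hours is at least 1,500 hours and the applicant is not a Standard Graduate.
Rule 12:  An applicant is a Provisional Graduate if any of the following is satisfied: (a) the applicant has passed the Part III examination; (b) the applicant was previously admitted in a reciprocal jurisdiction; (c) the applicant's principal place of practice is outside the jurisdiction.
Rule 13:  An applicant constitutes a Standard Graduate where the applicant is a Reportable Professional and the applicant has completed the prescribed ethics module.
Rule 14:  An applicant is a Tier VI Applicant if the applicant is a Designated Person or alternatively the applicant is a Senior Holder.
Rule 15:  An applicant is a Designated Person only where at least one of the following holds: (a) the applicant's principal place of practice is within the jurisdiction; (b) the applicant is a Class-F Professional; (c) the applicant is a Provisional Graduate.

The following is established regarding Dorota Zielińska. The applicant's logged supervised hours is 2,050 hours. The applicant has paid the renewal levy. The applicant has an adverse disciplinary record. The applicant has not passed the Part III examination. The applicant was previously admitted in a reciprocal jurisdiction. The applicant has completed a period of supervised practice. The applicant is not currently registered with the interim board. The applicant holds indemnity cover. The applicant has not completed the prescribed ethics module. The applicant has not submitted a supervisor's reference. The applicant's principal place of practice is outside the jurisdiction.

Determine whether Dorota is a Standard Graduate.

rule 1 — Class-F Professional: [the applicant does not hold indemnity cover? no] AND [the applicant has no adverse disciplinary record? no] AND [applicant's logged supervised hours: 2,050 hours ≥ 1,500 hours? yes] → not satisfied.
rule 12 — Provisional Graduate: [the applicant has passed the Part III examination? no] OR [the applicant was previously admitted in a reciprocal jurisdiction? yes] OR [the applicant's principal place of practice is outside the jurisdiction? yes] → satisfied.
rule 15 — Designated Person: [the applicant's principal place of practice is within the jurisdiction? no] OR [Class-F Professional (rule 1)? no] OR [Provisional Graduate (rule 12)? yes] → satisfied.
rule 5 — Class-N Person: [the applicant has paid the renewal levy? yes] AND [the applicant holds indemnity cover? yes] AND [the applicant is currently registered with the interim board? no] → not satisfied.
rule 6 — Senior Holder: [the applicant is currently registered with the interim board? no] OR [the applicant has paid the renewal levy? yes] OR [Class-N Person (rule 5)? no] → satisfied.
rule 14 — Tier VI Applicant: [Designated Person (rule 15)? yes] OR [Senior Holder (rule 6)? yes] → satisfied.
rule 4 — Protected Person: [applicant's logged supervised hours: 2,050 hours ≥ 1,500 hours? yes, so negated condition no] AND [the applicant has passed the Part III examination? no] AND [the applicant has completed a period of supervised practice? yes] → not satisfied.
rule 10 — Tier III Practitioner: [not a Protected Person (rule 4)? yes] AND [the applicant's principal place of practice is outside the jurisdiction? yes] AND [the applicant has completed a period of supervised practice? yes] → satisfied.
rule 7 — Class-S Applicant: [Tier III Practitioner (rule 10)? yes] AND [the applicant was previously admitted in a reciprocal jurisdiction? yes] → satisfied.
rule 9 — Reportable Professional: [the applicant has completed a period of supervised practice? yes] OR [not a Tier VI Applicant (rule 14)? no] OR [Class-S Applicant (rule 7)? yes] → satisfied.
rule 13 — Standard Graduate: [Reportable Professional (rule 9)? yes] AND [the applicant has completed the prescribed ethics module? no] → not satisfied.

No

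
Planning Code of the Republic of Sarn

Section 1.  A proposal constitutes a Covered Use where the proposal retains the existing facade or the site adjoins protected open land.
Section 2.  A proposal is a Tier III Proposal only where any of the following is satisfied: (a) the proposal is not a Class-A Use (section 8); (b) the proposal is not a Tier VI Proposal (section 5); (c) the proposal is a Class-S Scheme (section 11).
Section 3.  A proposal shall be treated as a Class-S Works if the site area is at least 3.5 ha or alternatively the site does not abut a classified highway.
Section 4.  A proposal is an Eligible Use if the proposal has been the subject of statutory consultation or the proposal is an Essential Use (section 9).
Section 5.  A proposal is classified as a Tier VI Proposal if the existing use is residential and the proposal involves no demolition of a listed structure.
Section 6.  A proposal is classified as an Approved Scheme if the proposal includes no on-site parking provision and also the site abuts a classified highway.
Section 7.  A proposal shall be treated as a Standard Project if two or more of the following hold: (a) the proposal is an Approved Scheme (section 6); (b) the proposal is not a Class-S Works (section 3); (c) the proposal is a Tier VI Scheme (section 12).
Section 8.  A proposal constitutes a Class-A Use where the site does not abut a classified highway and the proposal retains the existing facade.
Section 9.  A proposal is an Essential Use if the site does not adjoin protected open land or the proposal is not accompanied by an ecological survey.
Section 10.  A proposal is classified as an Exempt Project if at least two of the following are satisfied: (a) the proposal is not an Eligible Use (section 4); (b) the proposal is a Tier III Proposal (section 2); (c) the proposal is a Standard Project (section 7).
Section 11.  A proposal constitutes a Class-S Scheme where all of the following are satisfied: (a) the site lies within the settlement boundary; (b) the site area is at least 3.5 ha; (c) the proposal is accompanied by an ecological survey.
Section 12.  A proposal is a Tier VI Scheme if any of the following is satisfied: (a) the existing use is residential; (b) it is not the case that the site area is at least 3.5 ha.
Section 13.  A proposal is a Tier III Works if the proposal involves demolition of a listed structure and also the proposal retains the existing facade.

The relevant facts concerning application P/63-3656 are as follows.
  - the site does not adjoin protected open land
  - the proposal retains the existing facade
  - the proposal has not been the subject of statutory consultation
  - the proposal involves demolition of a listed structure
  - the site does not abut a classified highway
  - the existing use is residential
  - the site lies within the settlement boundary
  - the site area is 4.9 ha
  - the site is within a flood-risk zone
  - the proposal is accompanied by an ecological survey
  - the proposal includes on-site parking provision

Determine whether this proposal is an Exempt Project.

No

section 9 — Essential Use: [the site does not adjoin protected open land? yes] OR [the proposal is not accompanied by an ecological survey? no] → satisfied.
section 4 — Eligible Use: [the proposal has been the subject of statutory consultation? no] OR [Essential Use (section 9)? yes] → satisfied.
section 8 — Class-A Use: [the site does not abut a classified highway? yes] AND [the proposal retains the existing facade? yes] → satisfied.
section 5 — Tier VI Proposal: [the existing use is residential? yes] AND [the proposal involves no demolition of a listed structure? no] → not satisfied.
section 11 — Class-S Scheme: [the site lies within the settlement boundary? yes] AND [site area: 4.9 ha ≥ 3.5 ha? yes] AND [the proposal is accompanied by an ecological survey? yes] → satisfied.
section 2 — Tier III Proposal: [not a Class-A Use (section 8)? no] OR [not a Tier VI Proposal (section 5)? yes] OR [Class-S Scheme (section 11)? yes] → satisfied.
section 6 — Approved Scheme: [the proposal includes no on-site parking provision? no] AND [the site abuts a classified highway? no] → not satisfied.
section 3 — Class-S Works: [site area: 4.9 ha ≥ 3.5 ha? yes] OR [the site does not abut a classified highway? yes] → satisfied.
section 12 — Tier VI Scheme: [the existing use is residential? yes] OR [site area: 4.9 ha ≥ 3.5 ha? yes, so negated condition no] → satisfied.
section 7 — Standard Project: Approved Scheme (section 6)? no; not a Class-S Works (section 3)? no; Tier VI Scheme (section 12)? yes — 1 of 3 hold (need ≥2) → not satisfied.
section 10 — Exempt Project: not an Eligible Use (section 4)? no; Tier III Proposal (section 2)? yes; Standard Project (section 7)? no — 1 of 3 hold (need ≥2) → not satisfied.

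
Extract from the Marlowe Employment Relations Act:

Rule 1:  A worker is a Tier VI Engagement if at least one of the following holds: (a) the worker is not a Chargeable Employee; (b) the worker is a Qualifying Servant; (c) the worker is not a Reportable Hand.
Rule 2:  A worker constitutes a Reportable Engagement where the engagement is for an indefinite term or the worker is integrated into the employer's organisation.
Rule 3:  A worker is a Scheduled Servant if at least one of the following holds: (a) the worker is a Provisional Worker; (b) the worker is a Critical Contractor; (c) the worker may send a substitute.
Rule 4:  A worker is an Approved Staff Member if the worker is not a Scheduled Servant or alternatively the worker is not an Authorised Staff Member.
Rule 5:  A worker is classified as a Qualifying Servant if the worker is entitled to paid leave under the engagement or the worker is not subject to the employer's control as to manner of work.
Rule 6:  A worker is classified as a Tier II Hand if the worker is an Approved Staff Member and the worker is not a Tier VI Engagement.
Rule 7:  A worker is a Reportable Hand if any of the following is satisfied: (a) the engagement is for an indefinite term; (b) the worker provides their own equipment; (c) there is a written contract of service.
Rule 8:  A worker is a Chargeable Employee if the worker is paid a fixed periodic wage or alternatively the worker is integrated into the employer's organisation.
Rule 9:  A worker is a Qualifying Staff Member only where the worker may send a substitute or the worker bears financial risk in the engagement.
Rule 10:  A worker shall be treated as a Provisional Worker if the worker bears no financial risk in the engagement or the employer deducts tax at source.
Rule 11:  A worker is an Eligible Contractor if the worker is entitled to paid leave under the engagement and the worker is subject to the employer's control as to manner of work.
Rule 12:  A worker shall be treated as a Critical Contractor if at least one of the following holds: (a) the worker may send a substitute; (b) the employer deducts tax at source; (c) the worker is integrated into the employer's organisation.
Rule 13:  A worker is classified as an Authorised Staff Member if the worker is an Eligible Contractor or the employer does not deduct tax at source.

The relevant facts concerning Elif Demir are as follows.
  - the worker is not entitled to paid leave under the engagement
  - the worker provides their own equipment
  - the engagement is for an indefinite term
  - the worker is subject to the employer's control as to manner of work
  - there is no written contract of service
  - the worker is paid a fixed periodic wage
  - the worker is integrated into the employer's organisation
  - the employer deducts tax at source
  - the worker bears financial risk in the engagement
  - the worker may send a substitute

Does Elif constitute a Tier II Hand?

rule 10 — Provisional Worker: [the worker bears no financial risk in the engagement? no] OR [the employer deducts tax at source? yes] → satisfied.
rule 12 — Critical Contractor: [the worker may send a substitute? yes] OR [the employer deducts tax at source? yes] OR [the worker is integrated into the employer's organisation? yes] → satisfied.
rule 3 — Scheduled Servant: [Provisional Worker (rule 10)? yes] OR [Critical Contractor (rule 12)? yes] OR [the worker may send a substitute? yes] → satisfied.
rule 11 — Eligible Contractor: [the worker is entitled to paid leave under the engagement? no] AND [the worker is subject to the employer's control as to manner of work? yes] → not satisfied.
rule 13 — Authorised Staff Member: [Eligible Contractor (rule 11)? no] OR [the employer does not deduct tax at source? no] → not satisfied.
rule 4 — Approved Staff Member: [not a Scheduled Servant (rule 3)? no] OR [not an Authorised Staff Member (rule 13)? yes] → satisfied.
rule 8 — Chargeable Employee: [the worker is paid a fixed periodic wage? yes] OR [the worker is integrated into the employer's organisation? yes] → satisfied.
rule 5 — Qualifying Servant: [the worker is entitled to paid leave under the engagement? no] OR [the worker is not subject to the employer's control as to manner of work? no] → not satisfied.
rule 7 — Reportable Hand: [the engagement is for an indefinite term? yes] OR [the worker provides their own equipment? yes] OR [there is a written contract of service? no] → satisfied.
rule 1 — Tier VI Engagement: [not a Chargeable Employee (rule 8)? no] OR [Qualifying Servant (rule 5)? no] OR [not a Reportable Hand (rule 7)? no] → not satisfied.
rule 6 — Tier II Hand: [Approved Staff Member (rule 4)? yes] AND [not a Tier VI Engagement (rule 1)? yes] → satisfied.

Yes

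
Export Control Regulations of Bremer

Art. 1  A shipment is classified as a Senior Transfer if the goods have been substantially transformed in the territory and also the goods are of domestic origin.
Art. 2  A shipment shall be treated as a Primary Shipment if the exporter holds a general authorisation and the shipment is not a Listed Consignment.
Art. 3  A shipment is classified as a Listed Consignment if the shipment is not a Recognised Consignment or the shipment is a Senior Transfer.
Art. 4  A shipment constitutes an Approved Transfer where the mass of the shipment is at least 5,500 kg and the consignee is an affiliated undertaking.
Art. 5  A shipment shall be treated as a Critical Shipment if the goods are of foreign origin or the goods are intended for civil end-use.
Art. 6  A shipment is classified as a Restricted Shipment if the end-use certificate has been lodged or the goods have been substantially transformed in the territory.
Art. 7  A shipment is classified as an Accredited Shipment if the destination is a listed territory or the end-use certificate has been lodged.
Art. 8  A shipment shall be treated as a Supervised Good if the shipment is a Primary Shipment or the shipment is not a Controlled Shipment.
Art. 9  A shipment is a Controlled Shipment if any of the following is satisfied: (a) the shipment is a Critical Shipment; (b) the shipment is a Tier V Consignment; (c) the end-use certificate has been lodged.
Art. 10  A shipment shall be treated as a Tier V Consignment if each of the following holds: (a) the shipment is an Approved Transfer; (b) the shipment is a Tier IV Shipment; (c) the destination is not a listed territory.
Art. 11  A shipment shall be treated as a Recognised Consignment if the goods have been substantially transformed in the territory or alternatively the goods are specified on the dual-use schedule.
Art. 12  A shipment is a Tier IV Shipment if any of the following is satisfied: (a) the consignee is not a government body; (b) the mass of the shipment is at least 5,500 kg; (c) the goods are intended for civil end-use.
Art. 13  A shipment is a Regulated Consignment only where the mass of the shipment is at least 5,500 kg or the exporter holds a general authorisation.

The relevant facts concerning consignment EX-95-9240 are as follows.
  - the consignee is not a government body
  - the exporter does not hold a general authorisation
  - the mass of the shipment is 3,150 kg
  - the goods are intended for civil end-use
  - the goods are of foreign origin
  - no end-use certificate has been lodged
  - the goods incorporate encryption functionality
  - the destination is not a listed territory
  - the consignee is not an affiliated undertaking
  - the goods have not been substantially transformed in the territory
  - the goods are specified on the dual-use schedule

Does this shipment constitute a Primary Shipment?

Under article 11: the goods have been substantially transformed in the territory? no; or the goods are specified on the dual-use schedule? yes. So the shipment is a Recognised Consignment.
Under article 1: the goods have been substantially transformed in the territory? no; and the goods are of domestic origin? no. So the shipment is not a Senior Transfer.
Under article 3: not a Recognised Consignment (article 11)? no; or Senior Transfer (article 1)? no. So the shipment is not a Listed Consignment.
Under article 2: the exporter holds a general authorisation? no; and not a Listed Consignment (article 3)? yes. So the shipment is not a Primary Shipment.

No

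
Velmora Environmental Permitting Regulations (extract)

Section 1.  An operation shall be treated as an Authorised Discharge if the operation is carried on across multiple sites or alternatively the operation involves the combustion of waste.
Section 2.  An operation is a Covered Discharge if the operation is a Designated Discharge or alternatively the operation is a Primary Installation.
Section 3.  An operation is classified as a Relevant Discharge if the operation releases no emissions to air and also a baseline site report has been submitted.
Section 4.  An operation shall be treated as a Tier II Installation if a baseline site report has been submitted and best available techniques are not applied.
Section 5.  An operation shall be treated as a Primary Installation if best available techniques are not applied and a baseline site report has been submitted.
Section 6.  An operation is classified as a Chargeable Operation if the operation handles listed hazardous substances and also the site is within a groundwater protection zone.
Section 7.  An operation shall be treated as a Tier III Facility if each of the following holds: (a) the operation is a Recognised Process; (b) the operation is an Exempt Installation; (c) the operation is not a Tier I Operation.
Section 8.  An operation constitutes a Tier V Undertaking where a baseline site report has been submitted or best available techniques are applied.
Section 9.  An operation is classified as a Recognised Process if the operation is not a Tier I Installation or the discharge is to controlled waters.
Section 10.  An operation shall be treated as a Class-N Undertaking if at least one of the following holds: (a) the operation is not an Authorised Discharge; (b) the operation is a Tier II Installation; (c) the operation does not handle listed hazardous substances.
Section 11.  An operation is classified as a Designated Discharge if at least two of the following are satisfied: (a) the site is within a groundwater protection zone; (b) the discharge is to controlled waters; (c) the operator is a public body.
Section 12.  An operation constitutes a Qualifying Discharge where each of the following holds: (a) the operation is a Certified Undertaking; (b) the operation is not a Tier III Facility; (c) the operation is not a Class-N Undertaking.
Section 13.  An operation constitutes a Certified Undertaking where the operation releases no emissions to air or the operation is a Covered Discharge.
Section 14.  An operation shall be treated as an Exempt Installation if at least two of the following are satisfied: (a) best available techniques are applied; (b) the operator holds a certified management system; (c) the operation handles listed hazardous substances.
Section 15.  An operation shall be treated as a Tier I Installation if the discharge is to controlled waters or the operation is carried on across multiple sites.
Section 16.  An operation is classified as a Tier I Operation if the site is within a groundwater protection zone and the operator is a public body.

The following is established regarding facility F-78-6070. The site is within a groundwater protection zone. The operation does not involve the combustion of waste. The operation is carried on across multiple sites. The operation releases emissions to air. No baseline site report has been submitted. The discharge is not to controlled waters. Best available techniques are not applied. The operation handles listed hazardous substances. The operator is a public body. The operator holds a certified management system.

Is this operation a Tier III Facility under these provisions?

No

Under section 15: the discharge is to controlled waters? no; or the operation is carried on across multiple sites? yes. So the operation is a Tier I Installation.
Under section 9: not a Tier I Installation (section 15)? no; or the discharge is to controlled waters? no. So the operation is not a Recognised Process.
Under section 14: best available techniques are applied? no; the operator holds a certified management system? yes; the operation handles listed hazardous substances? yes — 2 of 3 hold (need ≥2) → satisfied.
Under section 16: the site is within a groundwater protection zone? yes; and the operator is a public body? yes. So the operation is a Tier I Operation.
Under section 7: Recognised Process (section 9)? no; and Exempt Installation (section 14)? yes; and not a Tier I Operation (section 16)? no. So the operation is not a Tier III Facility.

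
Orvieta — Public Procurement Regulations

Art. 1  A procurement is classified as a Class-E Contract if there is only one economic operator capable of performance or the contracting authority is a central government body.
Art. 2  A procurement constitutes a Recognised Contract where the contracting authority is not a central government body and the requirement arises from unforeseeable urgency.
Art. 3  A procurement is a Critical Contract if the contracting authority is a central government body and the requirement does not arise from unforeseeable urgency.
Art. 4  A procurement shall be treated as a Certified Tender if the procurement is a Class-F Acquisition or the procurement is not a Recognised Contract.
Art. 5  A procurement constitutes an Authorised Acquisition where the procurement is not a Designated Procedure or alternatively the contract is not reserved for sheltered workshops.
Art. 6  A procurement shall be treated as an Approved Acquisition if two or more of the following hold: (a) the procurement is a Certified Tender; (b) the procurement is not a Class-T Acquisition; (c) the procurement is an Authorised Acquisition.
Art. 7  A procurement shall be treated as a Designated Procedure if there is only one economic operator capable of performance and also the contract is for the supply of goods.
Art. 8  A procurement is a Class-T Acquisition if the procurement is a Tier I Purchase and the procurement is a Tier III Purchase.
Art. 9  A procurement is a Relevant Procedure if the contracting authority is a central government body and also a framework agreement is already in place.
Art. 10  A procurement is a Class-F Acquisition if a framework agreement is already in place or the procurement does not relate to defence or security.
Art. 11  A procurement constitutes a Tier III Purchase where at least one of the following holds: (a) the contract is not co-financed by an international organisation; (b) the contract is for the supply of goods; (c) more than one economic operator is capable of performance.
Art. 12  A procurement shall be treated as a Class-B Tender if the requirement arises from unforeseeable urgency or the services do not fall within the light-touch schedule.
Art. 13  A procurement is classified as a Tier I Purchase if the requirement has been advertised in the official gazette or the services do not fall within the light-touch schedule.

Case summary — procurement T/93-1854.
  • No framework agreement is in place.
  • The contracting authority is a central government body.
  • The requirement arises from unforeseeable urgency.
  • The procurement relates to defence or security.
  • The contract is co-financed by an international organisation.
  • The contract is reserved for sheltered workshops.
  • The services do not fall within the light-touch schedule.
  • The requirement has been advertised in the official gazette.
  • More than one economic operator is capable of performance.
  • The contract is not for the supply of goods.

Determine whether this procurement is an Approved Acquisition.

article 10 — Class-F Acquisition: [a framework agreement is already in place? no] OR [the procurement does not relate to defence or security? no] → not satisfied.
article 2 — Recognised Contract: [the contracting authority is not a central government body? no] AND [the requirement arises from unforeseeable urgency? yes] → not satisfied.
article 4 — Certified Tender: [Class-F Acquisition (article 10)? no] OR [not a Recognised Contract (article 2)? yes] → satisfied.
article 13 — Tier I Purchase: [the requirement has been advertised in the official gazette? yes] OR [the services do not fall within the light-touch schedule? yes] → satisfied.
article 11 — Tier III Purchase: [the contract is not co-financed by an international organisation? no] OR [the contract is for the supply of goods? no] OR [more than one economic operator is capable of performance? yes] → satisfied.
article 8 — Class-T Acquisition: [Tier I Purchase (article 13)? yes] AND [Tier III Purchase (article 11)? yes] → satisfied.
article 7 — Designated Procedure: [there is only one economic operator capable of performance? no] AND [the contract is for the supply of goods? no] → not satisfied.
article 5 — Authorised Acquisition: [not a Designated Procedure (article 7)? yes] OR [the contract is not reserved for sheltered workshops? no] → satisfied.
article 6 — Approved Acquisition: Certified Tender (article 4)? yes; not a Class-T Acquisition (article 8)? no; Authorised Acquisition (article 5)? yes — 2 of 3 hold (need ≥2) → satisfied.

Yes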